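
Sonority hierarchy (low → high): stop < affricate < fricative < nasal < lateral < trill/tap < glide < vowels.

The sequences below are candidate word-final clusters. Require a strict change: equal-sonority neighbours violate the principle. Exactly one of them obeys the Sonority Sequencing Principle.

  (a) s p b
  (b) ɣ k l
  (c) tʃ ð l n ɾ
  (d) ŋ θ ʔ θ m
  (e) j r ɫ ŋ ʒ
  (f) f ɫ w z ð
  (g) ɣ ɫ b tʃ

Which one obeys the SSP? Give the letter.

e

(a) 3-1-1 → violates
(b) 3-1-5 → violates
(c) 2-3-5-4-6 → violates
(d) 4-3-1-3-4 → violates
(e) 7-6-5-4-3 → obeys
(f) 3-5-7-3-3 → violates
(g) 3-5-1-2 → violates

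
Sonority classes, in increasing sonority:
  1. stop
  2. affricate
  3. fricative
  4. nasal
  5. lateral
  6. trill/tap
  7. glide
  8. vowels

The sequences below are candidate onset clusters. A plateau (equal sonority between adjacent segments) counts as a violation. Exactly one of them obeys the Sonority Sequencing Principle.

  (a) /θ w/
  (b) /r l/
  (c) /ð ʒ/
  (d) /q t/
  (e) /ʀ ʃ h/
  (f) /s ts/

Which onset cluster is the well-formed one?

(a) /θ w/: profile 3-7 — obeys.
(b) /r l/: profile 6-5 — violates.
(c) /ð ʒ/: profile 3-3 — violates.
(d) /q t/: profile 1-1 — violates.
(e) /ʀ ʃ h/: profile 6-3-3 — violates.
(f) /s ts/: profile 3-2 — violates.

a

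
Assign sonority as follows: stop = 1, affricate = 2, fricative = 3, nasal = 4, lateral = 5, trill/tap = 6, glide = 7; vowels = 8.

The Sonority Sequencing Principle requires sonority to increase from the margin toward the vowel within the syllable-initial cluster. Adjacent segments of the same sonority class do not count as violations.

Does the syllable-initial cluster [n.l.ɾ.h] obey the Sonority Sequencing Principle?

/n/ — nasal, sonority 4.
/l/ — lateral, sonority 5.
/ɾ/ — trill/tap, sonority 6.
/h/ — fricative, sonority 3.
The profile is 4-5-6-3. Between /ɾ/ (6) and /h/ (3) sonority does not rise, so the cluster violates the SSP.

no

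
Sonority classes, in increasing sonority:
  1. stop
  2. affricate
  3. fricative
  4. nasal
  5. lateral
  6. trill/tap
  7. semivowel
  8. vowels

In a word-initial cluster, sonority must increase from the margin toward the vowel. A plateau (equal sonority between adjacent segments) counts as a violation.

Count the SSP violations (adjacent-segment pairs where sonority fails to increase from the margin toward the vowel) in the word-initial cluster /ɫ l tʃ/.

/ɫ/: lateral = 5.
/l/: lateral = 5.
/tʃ/: affricate = 2.
/ɫ/→/l/: 5→5 (plateau) — violation.
/l/→/tʃ/: 5→2 (does not rise) — violation.

2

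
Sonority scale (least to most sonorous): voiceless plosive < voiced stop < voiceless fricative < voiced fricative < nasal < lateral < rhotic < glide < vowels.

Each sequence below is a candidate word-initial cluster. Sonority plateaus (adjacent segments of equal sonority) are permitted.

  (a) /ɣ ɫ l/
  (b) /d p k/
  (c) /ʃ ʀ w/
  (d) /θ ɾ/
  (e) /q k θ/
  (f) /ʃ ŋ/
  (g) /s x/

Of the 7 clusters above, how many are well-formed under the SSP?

(a) sonority 4-6-6: well-formed.
(b) sonority 2-1-1: ill-formed.
(c) sonority 3-7-8: well-formed.
(d) sonority 3-7: well-formed.
(e) sonority 1-1-3: well-formed.
(f) sonority 3-5: well-formed.
(g) sonority 3-3: well-formed.

6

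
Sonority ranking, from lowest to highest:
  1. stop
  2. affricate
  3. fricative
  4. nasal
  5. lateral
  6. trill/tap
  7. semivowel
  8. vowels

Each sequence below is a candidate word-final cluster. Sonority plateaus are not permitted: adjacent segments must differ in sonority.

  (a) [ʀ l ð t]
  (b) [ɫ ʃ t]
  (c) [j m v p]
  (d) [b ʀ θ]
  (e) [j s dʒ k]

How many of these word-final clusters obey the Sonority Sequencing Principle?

(a) [ʀ l ð t]: profile 6-5-3-1 — obeys.
(b) [ɫ ʃ t]: profile 5-3-1 — obeys.
(c) [j m v p]: profile 7-4-3-1 — obeys.
(d) [b ʀ θ]: profile 1-6-3 — violates.
(e) [j s dʒ k]: profile 7-3-2-1 — obeys.

4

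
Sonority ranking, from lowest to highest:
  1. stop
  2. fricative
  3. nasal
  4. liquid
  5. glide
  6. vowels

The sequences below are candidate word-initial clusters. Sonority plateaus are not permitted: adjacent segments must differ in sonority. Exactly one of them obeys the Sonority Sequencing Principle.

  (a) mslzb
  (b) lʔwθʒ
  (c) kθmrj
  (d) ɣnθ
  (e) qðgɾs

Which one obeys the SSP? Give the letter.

(a) mslzb: profile 3-2-4-2-1 — violates.
(b) lʔwθʒ: profile 4-1-5-2-2 — violates.
(c) kθmrj: profile 1-2-3-4-5 — obeys.
(d) ɣnθ: profile 2-3-2 — violates.
(e) qðgɾs: profile 1-2-1-4-2 — violates.

c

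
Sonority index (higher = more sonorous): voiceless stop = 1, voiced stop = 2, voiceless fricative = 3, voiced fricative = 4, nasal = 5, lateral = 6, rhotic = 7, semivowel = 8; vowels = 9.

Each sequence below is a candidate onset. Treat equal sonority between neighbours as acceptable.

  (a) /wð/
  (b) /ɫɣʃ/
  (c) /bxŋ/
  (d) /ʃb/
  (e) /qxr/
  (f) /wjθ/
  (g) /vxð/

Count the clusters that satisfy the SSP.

2

(a) 8-4 → violates
(b) 6-4-3 → violates
(c) 2-3-5 → obeys
(d) 3-2 → violates
(e) 1-3-7 → obeys
(f) 8-8-3 → violates
(g) 4-3-4 → violates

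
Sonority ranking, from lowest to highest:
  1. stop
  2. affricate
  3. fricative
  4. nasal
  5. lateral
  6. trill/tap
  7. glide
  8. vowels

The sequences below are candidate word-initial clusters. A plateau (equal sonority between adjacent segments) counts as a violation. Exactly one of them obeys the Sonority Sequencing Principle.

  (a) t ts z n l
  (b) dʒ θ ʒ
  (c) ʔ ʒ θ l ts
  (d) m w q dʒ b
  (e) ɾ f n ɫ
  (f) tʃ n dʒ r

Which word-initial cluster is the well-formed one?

a

(a) t ts z n l: profile 1-2-3-4-5 — obeys.
(b) dʒ θ ʒ: profile 2-3-3 — violates.
(c) ʔ ʒ θ l ts: profile 1-3-3-5-2 — violates.
(d) m w q dʒ b: profile 4-7-1-2-1 — violates.
(e) ɾ f n ɫ: profile 6-3-4-5 — violates.
(f) tʃ n dʒ r: profile 2-4-2-6 — violates.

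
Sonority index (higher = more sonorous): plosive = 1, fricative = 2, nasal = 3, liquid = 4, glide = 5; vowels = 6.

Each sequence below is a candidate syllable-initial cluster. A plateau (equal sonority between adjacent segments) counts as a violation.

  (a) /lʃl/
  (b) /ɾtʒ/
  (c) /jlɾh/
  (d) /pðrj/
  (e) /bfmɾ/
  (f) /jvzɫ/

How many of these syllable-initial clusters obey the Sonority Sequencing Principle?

(a) /lʃl/: profile 4-2-4 — violates.
(b) /ɾtʒ/: profile 4-1-2 — violates.
(c) /jlɾh/: profile 5-4-4-2 — violates.
(d) /pðrj/: profile 1-2-4-5 — obeys.
(e) /bfmɾ/: profile 1-2-3-4 — obeys.
(f) /jvzɫ/: profile 5-2-2-4 — violates.

2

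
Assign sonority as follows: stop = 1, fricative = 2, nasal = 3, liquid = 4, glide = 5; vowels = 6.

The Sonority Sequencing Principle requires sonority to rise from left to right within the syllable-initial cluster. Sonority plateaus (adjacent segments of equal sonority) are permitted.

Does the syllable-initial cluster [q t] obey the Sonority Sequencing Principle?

yes

/q/: stop = 1.
/t/: stop = 1.
The profile 1-1 is non-decreasing (plateaus allowed), so the syllable-initial cluster satisfies the SSP.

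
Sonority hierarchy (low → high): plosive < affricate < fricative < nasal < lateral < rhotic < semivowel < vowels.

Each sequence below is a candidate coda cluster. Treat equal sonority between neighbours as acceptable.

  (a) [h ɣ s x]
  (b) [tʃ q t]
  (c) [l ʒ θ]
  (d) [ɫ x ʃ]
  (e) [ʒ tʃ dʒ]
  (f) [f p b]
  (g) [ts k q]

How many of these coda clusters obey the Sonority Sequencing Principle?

(a) [h ɣ s x]: profile 3-3-3-3 — obeys.
(b) [tʃ q t]: profile 2-1-1 — obeys.
(c) [l ʒ θ]: profile 5-3-3 — obeys.
(d) [ɫ x ʃ]: profile 5-3-3 — obeys.
(e) [ʒ tʃ dʒ]: profile 3-2-2 — obeys.
(f) [f p b]: profile 3-1-1 — obeys.
(g) [ts k q]: profile 2-1-1 — obeys.

7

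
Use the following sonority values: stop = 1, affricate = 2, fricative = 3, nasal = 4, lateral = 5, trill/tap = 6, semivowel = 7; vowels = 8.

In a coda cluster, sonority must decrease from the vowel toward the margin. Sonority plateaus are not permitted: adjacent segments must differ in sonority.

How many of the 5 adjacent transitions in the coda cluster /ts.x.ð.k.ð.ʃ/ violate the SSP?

4

/ts/: affricate = 2.
/x/: fricative = 3.
/ð/: fricative = 3.
/k/: stop = 1.
/ð/: fricative = 3.
/ʃ/: fricative = 3.
/ts/→/x/: 2→3 (does not fall) — violation.
/x/→/ð/: 3→3 (plateau) — violation.
/ð/→/k/: 3→1 (falls) — ok.
/k/→/ð/: 1→3 (does not fall) — violation.
/ð/→/ʃ/: 3→3 (plateau) — violation.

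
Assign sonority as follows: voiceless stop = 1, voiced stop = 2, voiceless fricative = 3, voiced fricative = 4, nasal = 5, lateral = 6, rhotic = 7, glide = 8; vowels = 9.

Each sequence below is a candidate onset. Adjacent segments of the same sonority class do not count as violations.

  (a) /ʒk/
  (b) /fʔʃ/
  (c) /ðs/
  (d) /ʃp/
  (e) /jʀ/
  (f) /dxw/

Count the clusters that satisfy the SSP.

(a) sonority 4-1: ill-formed.
(b) sonority 3-1-3: ill-formed.
(c) sonority 4-3: ill-formed.
(d) sonority 3-1: ill-formed.
(e) sonority 8-7: ill-formed.
(f) sonority 2-3-8: well-formed.

1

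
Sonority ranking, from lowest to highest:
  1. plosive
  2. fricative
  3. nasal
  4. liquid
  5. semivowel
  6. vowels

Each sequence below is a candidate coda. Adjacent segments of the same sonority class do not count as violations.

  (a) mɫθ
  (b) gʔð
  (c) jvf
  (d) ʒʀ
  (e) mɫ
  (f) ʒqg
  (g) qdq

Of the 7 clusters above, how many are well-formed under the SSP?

3

(a) sonority 3-4-2: ill-formed.
(b) sonority 1-1-2: ill-formed.
(c) sonority 5-2-2: well-formed.
(d) sonority 2-4: ill-formed.
(e) sonority 3-4: ill-formed.
(f) sonority 2-1-1: well-formed.
(g) sonority 1-1-1: well-formed.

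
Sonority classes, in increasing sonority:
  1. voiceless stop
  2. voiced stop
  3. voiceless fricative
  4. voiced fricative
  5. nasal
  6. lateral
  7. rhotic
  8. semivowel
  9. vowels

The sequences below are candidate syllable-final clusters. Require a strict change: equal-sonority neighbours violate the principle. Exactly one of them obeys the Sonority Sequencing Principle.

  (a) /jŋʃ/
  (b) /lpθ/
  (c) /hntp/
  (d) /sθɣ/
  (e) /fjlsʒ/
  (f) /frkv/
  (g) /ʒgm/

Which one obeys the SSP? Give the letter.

a

(a) /jŋʃ/: profile 8-5-3 — obeys.
(b) /lpθ/: profile 6-1-3 — violates.
(c) /hntp/: profile 3-5-1-1 — violates.
(d) /sθɣ/: profile 3-3-4 — violates.
(e) /fjlsʒ/: profile 3-8-6-3-4 — violates.
(f) /frkv/: profile 3-7-1-4 — violates.
(g) /ʒgm/: profile 4-2-5 — violates.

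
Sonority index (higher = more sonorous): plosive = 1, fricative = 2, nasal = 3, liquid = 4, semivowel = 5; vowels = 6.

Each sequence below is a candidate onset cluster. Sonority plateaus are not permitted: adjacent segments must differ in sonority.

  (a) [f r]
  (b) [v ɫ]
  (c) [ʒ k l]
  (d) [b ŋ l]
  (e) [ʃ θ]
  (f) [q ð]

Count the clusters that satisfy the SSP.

4

(a) [f r]: profile 2-4 — obeys.
(b) [v ɫ]: profile 2-4 — obeys.
(c) [ʒ k l]: profile 2-1-4 — violates.
(d) [b ŋ l]: profile 1-3-4 — obeys.
(e) [ʃ θ]: profile 2-2 — violates.
(f) [q ð]: profile 1-2 — obeys.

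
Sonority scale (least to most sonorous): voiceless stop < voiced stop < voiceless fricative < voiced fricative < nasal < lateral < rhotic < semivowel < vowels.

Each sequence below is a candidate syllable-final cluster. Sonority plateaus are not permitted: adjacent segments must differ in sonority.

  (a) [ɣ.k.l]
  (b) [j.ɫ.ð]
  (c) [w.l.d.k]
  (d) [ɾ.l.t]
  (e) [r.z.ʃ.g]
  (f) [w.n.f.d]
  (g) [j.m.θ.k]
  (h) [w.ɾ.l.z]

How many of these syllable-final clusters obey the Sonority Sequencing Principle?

7

(a) [ɣ.k.l]: profile 4-1-6 — violates.
(b) [j.ɫ.ð]: profile 8-6-4 — obeys.
(c) [w.l.d.k]: profile 8-6-2-1 — obeys.
(d) [ɾ.l.t]: profile 7-6-1 — obeys.
(e) [r.z.ʃ.g]: profile 7-4-3-2 — obeys.
(f) [w.n.f.d]: profile 8-5-3-2 — obeys.
(g) [j.m.θ.k]: profile 8-5-3-1 — obeys.
(h) [w.ɾ.l.z]: profile 8-7-6-4 — obeys.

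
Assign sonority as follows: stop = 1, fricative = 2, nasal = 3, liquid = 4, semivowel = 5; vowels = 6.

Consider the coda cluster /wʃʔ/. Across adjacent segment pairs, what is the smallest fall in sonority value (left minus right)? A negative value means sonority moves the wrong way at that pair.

/w/: semivowel = 5.
/ʃ/: fricative = 2.
/ʔ/: stop = 1.
/w/→/ʃ/: change +3.
/ʃ/→/ʔ/: change +1.
Minimum = 1.

1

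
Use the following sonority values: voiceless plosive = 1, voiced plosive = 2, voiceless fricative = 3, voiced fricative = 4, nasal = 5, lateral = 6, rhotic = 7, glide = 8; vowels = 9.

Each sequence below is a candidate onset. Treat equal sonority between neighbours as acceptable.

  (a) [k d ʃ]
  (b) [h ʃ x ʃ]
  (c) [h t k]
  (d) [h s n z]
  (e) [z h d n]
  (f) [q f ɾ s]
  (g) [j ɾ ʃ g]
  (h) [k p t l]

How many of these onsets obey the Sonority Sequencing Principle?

(a) [k d ʃ]: profile 1-2-3 — obeys.
(b) [h ʃ x ʃ]: profile 3-3-3-3 — obeys.
(c) [h t k]: profile 3-1-1 — violates.
(d) [h s n z]: profile 3-3-5-4 — violates.
(e) [z h d n]: profile 4-3-2-5 — violates.
(f) [q f ɾ s]: profile 1-3-7-3 — violates.
(g) [j ɾ ʃ g]: profile 8-7-3-2 — violates.
(h) [k p t l]: profile 1-1-1-6 — obeys.

3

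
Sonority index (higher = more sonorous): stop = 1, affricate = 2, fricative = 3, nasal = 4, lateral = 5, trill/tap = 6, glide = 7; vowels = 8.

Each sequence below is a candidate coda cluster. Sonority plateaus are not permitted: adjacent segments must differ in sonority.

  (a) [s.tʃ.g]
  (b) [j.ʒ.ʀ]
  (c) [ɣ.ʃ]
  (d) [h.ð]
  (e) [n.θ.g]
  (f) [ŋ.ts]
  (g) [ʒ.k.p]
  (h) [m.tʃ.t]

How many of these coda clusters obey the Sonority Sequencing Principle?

4

(a) sonority 3-2-1: well-formed.
(b) sonority 7-3-6: ill-formed.
(c) sonority 3-3: ill-formed.
(d) sonority 3-3: ill-formed.
(e) sonority 4-3-1: well-formed.
(f) sonority 4-2: well-formed.
(g) sonority 3-1-1: ill-formed.
(h) sonority 4-2-1: well-formed.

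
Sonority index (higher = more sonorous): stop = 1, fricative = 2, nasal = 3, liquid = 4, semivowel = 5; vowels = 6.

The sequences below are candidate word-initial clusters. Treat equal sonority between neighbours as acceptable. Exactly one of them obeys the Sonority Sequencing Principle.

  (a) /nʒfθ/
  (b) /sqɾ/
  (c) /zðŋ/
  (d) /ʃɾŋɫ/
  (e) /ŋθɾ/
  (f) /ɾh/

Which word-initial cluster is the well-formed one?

(a) sonority 3-2-2-2: ill-formed.
(b) sonority 2-1-4: ill-formed.
(c) sonority 2-2-3: well-formed.
(d) sonority 2-4-3-4: ill-formed.
(e) sonority 3-2-4: ill-formed.
(f) sonority 4-2: ill-formed.

c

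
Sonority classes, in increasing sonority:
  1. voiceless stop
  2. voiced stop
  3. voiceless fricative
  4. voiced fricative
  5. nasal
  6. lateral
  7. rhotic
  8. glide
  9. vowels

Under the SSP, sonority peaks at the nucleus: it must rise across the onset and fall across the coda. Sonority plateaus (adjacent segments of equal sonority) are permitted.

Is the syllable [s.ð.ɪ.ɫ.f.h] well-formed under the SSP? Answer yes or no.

Onset: /s/ is a voiceless fricative (sonority 3), /ð/ is a voiced fricative (sonority 4); then the nucleus /ɪ/ (sonority 9).
Onset profile 3-4-9 — rises to the nucleus.
Coda: /ɫ/ is a lateral (sonority 6), /f/ is a voiceless fricative (sonority 3), /h/ is a voiceless fricative (sonority 3).
Coda profile 9-6-3-3 — falls from the nucleus.

yes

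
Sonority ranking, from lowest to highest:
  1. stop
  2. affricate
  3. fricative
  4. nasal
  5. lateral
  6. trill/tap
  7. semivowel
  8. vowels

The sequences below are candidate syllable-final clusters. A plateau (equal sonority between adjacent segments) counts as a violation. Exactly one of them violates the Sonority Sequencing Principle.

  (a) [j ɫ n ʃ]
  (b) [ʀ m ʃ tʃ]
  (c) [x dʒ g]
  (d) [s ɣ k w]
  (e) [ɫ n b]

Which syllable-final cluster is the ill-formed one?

(a) [j ɫ n ʃ]: profile 7-5-4-3 — obeys.
(b) [ʀ m ʃ tʃ]: profile 6-4-3-2 — obeys.
(c) [x dʒ g]: profile 3-2-1 — obeys.
(d) [s ɣ k w]: profile 3-3-1-7 — violates.
(e) [ɫ n b]: profile 5-4-1 — obeys.

d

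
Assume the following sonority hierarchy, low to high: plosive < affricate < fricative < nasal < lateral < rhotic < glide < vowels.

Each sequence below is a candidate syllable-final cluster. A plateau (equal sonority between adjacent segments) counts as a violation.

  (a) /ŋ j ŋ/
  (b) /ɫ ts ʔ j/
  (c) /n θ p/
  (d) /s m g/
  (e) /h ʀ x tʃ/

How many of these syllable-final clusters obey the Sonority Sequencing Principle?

1

(a) /ŋ j ŋ/: profile 4-7-4 — violates.
(b) /ɫ ts ʔ j/: profile 5-2-1-7 — violates.
(c) /n θ p/: profile 4-3-1 — obeys.
(d) /s m g/: profile 3-4-1 — violates.
(e) /h ʀ x tʃ/: profile 3-6-3-2 — violates.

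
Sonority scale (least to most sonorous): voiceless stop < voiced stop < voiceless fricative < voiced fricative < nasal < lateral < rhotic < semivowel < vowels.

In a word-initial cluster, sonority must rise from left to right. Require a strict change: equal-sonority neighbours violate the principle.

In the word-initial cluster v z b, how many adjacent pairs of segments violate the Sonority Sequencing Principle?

2

/v/ is a voiced fricative (sonority 4).
/z/ is a voiced fricative (sonority 4).
/b/ is a voiced stop (sonority 2).
/v/→/z/: 4→4 (plateau) — violation.
/z/→/b/: 4→2 (does not rise) — violation.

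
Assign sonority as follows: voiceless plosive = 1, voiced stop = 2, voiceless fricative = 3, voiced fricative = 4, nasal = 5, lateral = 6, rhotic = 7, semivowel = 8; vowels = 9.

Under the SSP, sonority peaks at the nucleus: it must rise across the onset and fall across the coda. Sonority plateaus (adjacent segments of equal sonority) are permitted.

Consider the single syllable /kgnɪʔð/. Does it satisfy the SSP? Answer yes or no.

Onset: /k/ is a voiceless plosive (sonority 1), /g/ is a voiced stop (sonority 2), /n/ is a nasal (sonority 5); then the nucleus /ɪ/ (sonority 9).
Onset profile 1-2-5-9 — rises to the nucleus.
Coda: /ʔ/ is a voiceless plosive (sonority 1), /ð/ is a voiced fricative (sonority 4).
Coda profile 9-1-4 — does not fall throughout.

no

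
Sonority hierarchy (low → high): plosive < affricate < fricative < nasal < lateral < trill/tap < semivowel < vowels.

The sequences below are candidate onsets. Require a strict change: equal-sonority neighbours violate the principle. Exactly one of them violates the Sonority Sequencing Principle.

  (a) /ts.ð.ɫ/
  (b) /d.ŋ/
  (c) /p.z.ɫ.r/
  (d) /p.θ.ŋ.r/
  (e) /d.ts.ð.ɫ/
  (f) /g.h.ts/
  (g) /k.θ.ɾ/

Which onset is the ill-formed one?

f

(a) 2-3-5 → obeys
(b) 1-4 → obeys
(c) 1-3-5-6 → obeys
(d) 1-3-4-6 → obeys
(e) 1-2-3-5 → obeys
(f) 1-3-2 → violates
(g) 1-3-6 → obeys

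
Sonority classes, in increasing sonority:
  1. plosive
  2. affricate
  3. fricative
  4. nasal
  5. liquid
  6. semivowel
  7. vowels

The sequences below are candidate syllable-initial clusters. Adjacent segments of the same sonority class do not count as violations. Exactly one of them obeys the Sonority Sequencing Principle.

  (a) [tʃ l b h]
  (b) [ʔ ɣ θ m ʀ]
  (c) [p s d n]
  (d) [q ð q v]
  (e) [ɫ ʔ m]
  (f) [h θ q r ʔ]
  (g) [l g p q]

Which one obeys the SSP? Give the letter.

(a) sonority 2-5-1-3: ill-formed.
(b) sonority 1-3-3-4-5: well-formed.
(c) sonority 1-3-1-4: ill-formed.
(d) sonority 1-3-1-3: ill-formed.
(e) sonority 5-1-4: ill-formed.
(f) sonority 3-3-1-5-1: ill-formed.
(g) sonority 5-1-1-1: ill-formed.

b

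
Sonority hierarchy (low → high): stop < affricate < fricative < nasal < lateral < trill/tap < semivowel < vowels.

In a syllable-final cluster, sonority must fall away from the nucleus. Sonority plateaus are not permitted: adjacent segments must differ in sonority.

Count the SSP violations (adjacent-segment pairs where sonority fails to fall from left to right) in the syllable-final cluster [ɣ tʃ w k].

1

/ɣ/ — fricative, sonority 3.
/tʃ/ — affricate, sonority 2.
/w/ — semivowel, sonority 7.
/k/ — stop, sonority 1.
/ɣ/→/tʃ/: 3→2 (falls) — ok.
/tʃ/→/w/: 2→7 (does not fall) — violation.
/w/→/k/: 7→1 (falls) — ok.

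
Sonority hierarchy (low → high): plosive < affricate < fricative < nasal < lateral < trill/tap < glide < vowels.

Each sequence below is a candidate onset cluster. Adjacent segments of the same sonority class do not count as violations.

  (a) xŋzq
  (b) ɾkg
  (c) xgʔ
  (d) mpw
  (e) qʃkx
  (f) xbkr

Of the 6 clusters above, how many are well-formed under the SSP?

(a) sonority 3-4-3-1: ill-formed.
(b) sonority 6-1-1: ill-formed.
(c) sonority 3-1-1: ill-formed.
(d) sonority 4-1-7: ill-formed.
(e) sonority 1-3-1-3: ill-formed.
(f) sonority 3-1-1-6: ill-formed.

0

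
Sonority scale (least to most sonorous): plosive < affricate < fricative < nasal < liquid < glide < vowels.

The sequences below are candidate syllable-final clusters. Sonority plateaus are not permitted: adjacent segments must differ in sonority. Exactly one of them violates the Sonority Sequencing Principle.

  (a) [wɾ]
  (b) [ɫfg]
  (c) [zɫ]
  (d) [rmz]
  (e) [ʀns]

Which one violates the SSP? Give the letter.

(a) 6-5 → obeys
(b) 5-3-1 → obeys
(c) 3-5 → violates
(d) 5-4-3 → obeys
(e) 5-4-3 → obeys

c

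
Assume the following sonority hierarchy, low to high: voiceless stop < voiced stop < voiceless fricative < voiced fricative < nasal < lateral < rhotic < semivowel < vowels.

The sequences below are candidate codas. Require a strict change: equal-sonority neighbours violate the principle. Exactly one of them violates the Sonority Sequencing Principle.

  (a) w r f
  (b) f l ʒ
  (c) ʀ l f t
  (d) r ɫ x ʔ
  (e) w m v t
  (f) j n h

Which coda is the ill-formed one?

(a) w r f: profile 8-7-3 — obeys.
(b) f l ʒ: profile 3-6-4 — violates.
(c) ʀ l f t: profile 7-6-3-1 — obeys.
(d) r ɫ x ʔ: profile 7-6-3-1 — obeys.
(e) w m v t: profile 8-5-4-1 — obeys.
(f) j n h: profile 8-5-3 — obeys.

b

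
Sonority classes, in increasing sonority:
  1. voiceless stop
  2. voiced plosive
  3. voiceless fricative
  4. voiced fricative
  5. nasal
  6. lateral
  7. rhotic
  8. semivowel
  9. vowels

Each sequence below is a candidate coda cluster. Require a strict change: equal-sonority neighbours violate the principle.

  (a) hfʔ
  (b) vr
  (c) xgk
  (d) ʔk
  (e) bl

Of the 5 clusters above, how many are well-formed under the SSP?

1

(a) hfʔ: profile 3-3-1 — violates.
(b) vr: profile 4-7 — violates.
(c) xgk: profile 3-2-1 — obeys.
(d) ʔk: profile 1-1 — violates.
(e) bl: profile 2-6 — violates.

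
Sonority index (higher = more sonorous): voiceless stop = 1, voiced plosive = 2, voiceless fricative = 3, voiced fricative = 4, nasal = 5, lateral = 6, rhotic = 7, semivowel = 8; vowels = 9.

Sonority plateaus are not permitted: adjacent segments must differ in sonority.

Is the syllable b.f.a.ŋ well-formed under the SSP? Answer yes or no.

yes

Onset: /b/ is a voiced plosive (sonority 2), /f/ is a voiceless fricative (sonority 3); then the nucleus /a/ (sonority 9).
Onset profile 2-3-9 — rises to the nucleus.
Coda: /ŋ/ is a nasal (sonority 5).
Coda profile 9-5 — falls from the nucleus.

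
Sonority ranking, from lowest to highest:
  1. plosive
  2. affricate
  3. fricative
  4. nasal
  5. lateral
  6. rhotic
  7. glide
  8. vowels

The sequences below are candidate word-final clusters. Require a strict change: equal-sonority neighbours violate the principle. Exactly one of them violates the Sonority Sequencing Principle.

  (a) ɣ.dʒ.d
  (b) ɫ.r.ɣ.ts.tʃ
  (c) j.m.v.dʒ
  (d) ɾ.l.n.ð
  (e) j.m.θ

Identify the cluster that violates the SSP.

(a) sonority 3-2-1: well-formed.
(b) sonority 5-6-3-2-2: ill-formed.
(c) sonority 7-4-3-2: well-formed.
(d) sonority 6-5-4-3: well-formed.
(e) sonority 7-4-3: well-formed.

b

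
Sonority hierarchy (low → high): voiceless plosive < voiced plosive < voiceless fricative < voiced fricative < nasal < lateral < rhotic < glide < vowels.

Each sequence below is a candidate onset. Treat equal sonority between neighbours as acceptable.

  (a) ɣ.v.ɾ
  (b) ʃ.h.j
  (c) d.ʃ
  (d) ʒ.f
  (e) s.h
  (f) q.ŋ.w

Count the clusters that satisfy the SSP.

(a) ɣ.v.ɾ: profile 4-4-7 — obeys.
(b) ʃ.h.j: profile 3-3-8 — obeys.
(c) d.ʃ: profile 2-3 — obeys.
(d) ʒ.f: profile 4-3 — violates.
(e) s.h: profile 3-3 — obeys.
(f) q.ŋ.w: profile 1-5-8 — obeys.

5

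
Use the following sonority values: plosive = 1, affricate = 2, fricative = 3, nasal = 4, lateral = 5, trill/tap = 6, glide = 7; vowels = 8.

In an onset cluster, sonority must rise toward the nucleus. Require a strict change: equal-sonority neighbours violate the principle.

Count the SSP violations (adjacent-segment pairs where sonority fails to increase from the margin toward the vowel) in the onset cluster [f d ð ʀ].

1

/f/ is a fricative (sonority 3).
/d/ is a plosive (sonority 1).
/ð/ is a fricative (sonority 3).
/ʀ/ is a trill/tap (sonority 6).
/f/→/d/: 3→1 (does not rise) — violation.
/d/→/ð/: 1→3 (rises) — ok.
/ð/→/ʀ/: 3→6 (rises) — ok.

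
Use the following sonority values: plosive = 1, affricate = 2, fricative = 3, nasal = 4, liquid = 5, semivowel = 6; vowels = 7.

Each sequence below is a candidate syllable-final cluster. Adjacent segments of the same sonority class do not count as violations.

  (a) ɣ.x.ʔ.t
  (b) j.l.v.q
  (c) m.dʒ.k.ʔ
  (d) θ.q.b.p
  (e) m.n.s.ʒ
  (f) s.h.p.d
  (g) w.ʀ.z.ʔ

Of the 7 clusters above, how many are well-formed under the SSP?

(a) sonority 3-3-1-1: well-formed.
(b) sonority 6-5-3-1: well-formed.
(c) sonority 4-2-1-1: well-formed.
(d) sonority 3-1-1-1: well-formed.
(e) sonority 4-4-3-3: well-formed.
(f) sonority 3-3-1-1: well-formed.
(g) sonority 6-5-3-1: well-formed.

7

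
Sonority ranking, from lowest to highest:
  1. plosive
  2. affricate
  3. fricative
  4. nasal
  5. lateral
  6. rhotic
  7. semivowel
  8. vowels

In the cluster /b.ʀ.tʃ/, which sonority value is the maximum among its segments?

6

/b/: plosive = 1.
/ʀ/: rhotic = 6.
/tʃ/: affricate = 2.
The maximum is 6.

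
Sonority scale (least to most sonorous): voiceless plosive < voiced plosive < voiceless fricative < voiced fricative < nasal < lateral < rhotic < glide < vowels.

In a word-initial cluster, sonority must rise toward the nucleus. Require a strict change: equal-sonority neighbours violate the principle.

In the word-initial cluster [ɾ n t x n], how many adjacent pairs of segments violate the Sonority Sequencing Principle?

2

/ɾ/ is a rhotic (sonority 7).
/n/ is a nasal (sonority 5).
/t/ is a voiceless plosive (sonority 1).
/x/ is a voiceless fricative (sonority 3).
/n/ is a nasal (sonority 5).
/ɾ/→/n/: 7→5 (does not rise) — violation.
/n/→/t/: 5→1 (does not rise) — violation.
/t/→/x/: 1→3 (rises) — ok.
/x/→/n/: 3→5 (rises) — ok.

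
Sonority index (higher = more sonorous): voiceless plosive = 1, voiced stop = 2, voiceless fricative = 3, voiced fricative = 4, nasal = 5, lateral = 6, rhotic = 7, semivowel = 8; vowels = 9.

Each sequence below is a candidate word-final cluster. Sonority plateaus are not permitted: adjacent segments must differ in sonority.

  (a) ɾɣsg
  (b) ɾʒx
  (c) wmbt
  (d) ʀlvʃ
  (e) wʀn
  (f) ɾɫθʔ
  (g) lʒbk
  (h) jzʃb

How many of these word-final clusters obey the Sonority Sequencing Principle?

8

(a) sonority 7-4-3-2: well-formed.
(b) sonority 7-4-3: well-formed.
(c) sonority 8-5-2-1: well-formed.
(d) sonority 7-6-4-3: well-formed.
(e) sonority 8-7-5: well-formed.
(f) sonority 7-6-3-1: well-formed.
(g) sonority 6-4-2-1: well-formed.
(h) sonority 8-4-3-2: well-formed.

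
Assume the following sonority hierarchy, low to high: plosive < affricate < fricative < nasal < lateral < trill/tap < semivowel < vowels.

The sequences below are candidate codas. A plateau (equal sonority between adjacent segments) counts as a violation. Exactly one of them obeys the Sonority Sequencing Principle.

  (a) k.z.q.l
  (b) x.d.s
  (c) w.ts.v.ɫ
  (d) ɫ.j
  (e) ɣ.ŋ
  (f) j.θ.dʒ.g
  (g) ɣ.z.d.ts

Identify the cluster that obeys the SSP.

f

(a) k.z.q.l: profile 1-3-1-5 — violates.
(b) x.d.s: profile 3-1-3 — violates.
(c) w.ts.v.ɫ: profile 7-2-3-5 — violates.
(d) ɫ.j: profile 5-7 — violates.
(e) ɣ.ŋ: profile 3-4 — violates.
(f) j.θ.dʒ.g: profile 7-3-2-1 — obeys.
(g) ɣ.z.d.ts: profile 3-3-1-2 — violates.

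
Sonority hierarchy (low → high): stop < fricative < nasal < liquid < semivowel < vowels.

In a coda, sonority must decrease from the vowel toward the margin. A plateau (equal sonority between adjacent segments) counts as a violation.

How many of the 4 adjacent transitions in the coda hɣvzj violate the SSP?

4

/h/ is a fricative (sonority 2).
/ɣ/ is a fricative (sonority 2).
/v/ is a fricative (sonority 2).
/z/ is a fricative (sonority 2).
/j/ is a semivowel (sonority 5).
/h/→/ɣ/: 2→2 (plateau) — violation.
/ɣ/→/v/: 2→2 (plateau) — violation.
/v/→/z/: 2→2 (plateau) — violation.
/z/→/j/: 2→5 (does not fall) — violation.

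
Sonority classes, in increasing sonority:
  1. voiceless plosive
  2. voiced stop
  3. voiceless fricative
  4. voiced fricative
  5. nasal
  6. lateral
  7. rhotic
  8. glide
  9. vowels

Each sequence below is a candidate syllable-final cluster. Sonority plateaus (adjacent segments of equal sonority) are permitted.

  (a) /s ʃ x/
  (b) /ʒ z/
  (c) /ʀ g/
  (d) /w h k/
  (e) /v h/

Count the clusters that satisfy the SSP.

5

(a) 3-3-3 → obeys
(b) 4-4 → obeys
(c) 7-2 → obeys
(d) 8-3-1 → obeys
(e) 4-3 → obeys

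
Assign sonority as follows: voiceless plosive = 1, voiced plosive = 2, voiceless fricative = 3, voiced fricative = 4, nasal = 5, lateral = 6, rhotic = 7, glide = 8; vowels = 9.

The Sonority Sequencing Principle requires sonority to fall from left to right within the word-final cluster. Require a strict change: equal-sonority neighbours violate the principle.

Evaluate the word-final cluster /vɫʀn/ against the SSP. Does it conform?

/v/ is a voiced fricative (sonority 4).
/ɫ/ is a lateral (sonority 6).
/ʀ/ is a rhotic (sonority 7).
/n/ is a nasal (sonority 5).
The profile is 4-6-7-5. Between /v/ (4) and /ɫ/ (6) sonority does not fall, so the cluster violates the SSP.

no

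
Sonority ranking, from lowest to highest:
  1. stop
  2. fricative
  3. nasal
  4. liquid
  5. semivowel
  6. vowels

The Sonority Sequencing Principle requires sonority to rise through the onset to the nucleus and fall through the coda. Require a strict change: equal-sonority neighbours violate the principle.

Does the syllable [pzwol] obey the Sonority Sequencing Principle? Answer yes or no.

yes

Onset: /p/ is a stop (sonority 1), /z/ is a fricative (sonority 2), /w/ is a semivowel (sonority 5); then the nucleus /o/ (sonority 6).
Onset profile 1-2-5-6 — rises to the nucleus.
Coda: /l/ is a liquid (sonority 4).
Coda profile 6-4 — falls from the nucleus.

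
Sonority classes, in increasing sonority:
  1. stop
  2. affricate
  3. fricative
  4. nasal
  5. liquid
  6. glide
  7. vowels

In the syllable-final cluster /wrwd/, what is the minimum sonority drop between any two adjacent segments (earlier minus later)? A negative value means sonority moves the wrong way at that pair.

/w/ is a glide (sonority 6).
/r/ is a liquid (sonority 5).
/w/ is a glide (sonority 6).
/d/ is a stop (sonority 1).
/w/→/r/: change +1.
/r/→/w/: change -1.
/w/→/d/: change +5.
Minimum = -1.

-1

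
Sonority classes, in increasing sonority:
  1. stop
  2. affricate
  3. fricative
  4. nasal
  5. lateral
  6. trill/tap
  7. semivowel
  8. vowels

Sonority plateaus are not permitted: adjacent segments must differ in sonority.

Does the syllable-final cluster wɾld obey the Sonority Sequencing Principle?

yes

/w/ — semivowel, sonority 7.
/ɾ/ — trill/tap, sonority 6.
/l/ — lateral, sonority 5.
/d/ — stop, sonority 1.
The profile 7-6-5-1 strictly falls, so the syllable-final cluster satisfies the SSP.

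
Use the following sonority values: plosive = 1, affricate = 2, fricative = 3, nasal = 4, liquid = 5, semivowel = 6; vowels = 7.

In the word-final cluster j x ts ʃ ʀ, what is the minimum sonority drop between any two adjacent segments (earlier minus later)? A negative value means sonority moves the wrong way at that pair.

/j/ is a semivowel (sonority 6).
/x/ is a fricative (sonority 3).
/ts/ is an affricate (sonority 2).
/ʃ/ is a fricative (sonority 3).
/ʀ/ is a liquid (sonority 5).
/j/→/x/: change +3.
/x/→/ts/: change +1.
/ts/→/ʃ/: change -1.
/ʃ/→/ʀ/: change -2.
Minimum = -2.

-2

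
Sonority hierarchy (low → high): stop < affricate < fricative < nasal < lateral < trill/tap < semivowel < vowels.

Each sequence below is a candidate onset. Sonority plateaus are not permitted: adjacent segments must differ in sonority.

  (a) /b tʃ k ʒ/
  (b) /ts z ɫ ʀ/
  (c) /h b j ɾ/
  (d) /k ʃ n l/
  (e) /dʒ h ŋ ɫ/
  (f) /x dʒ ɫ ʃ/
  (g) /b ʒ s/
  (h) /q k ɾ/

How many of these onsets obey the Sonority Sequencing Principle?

(a) /b tʃ k ʒ/: profile 1-2-1-3 — violates.
(b) /ts z ɫ ʀ/: profile 2-3-5-6 — obeys.
(c) /h b j ɾ/: profile 3-1-7-6 — violates.
(d) /k ʃ n l/: profile 1-3-4-5 — obeys.
(e) /dʒ h ŋ ɫ/: profile 2-3-4-5 — obeys.
(f) /x dʒ ɫ ʃ/: profile 3-2-5-3 — violates.
(g) /b ʒ s/: profile 1-3-3 — violates.
(h) /q k ɾ/: profile 1-1-6 — violates.

3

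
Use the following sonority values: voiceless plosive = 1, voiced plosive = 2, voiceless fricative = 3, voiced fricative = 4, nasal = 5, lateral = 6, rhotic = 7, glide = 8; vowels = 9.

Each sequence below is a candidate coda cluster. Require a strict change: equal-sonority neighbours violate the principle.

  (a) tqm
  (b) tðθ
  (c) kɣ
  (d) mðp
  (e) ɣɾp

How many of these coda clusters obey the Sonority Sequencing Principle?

1

(a) 1-1-5 → violates
(b) 1-4-3 → violates
(c) 1-4 → violates
(d) 5-4-1 → obeys
(e) 4-7-1 → violates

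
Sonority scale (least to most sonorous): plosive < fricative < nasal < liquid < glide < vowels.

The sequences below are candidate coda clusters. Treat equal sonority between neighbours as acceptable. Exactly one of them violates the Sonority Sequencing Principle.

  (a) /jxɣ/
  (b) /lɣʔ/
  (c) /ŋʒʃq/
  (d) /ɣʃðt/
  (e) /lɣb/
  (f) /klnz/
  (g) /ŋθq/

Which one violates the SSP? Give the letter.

f

(a) 5-2-2 → obeys
(b) 4-2-1 → obeys
(c) 3-2-2-1 → obeys
(d) 2-2-2-1 → obeys
(e) 4-2-1 → obeys
(f) 1-4-3-2 → violates
(g) 3-2-1 → obeys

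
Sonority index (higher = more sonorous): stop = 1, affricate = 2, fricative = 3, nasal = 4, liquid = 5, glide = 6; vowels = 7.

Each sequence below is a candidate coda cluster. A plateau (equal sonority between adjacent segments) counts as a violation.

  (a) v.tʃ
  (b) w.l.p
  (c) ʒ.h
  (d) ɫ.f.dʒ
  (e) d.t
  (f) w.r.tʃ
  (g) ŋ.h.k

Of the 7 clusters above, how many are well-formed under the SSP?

5

(a) sonority 3-2: well-formed.
(b) sonority 6-5-1: well-formed.
(c) sonority 3-3: ill-formed.
(d) sonority 5-3-2: well-formed.
(e) sonority 1-1: ill-formed.
(f) sonority 6-5-2: well-formed.
(g) sonority 4-3-1: well-formed.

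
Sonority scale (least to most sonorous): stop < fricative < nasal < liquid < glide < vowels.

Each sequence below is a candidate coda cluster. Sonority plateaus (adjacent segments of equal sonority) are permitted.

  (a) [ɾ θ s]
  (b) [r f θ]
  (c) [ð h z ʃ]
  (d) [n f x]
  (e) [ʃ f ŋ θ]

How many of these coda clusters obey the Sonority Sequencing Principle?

(a) sonority 4-2-2: well-formed.
(b) sonority 4-2-2: well-formed.
(c) sonority 2-2-2-2: well-formed.
(d) sonority 3-2-2: well-formed.
(e) sonority 2-2-3-2: ill-formed.

4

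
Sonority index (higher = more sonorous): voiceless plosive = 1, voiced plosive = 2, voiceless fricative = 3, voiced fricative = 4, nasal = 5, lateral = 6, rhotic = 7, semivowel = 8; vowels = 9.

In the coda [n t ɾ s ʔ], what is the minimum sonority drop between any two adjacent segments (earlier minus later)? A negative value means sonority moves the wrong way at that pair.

-6

/n/ — nasal, sonority 5.
/t/ — voiceless plosive, sonority 1.
/ɾ/ — rhotic, sonority 7.
/s/ — voiceless fricative, sonority 3.
/ʔ/ — voiceless plosive, sonority 1.
/n/→/t/: change +4.
/t/→/ɾ/: change -6.
/ɾ/→/s/: change +4.
/s/→/ʔ/: change +2.
Minimum = -6.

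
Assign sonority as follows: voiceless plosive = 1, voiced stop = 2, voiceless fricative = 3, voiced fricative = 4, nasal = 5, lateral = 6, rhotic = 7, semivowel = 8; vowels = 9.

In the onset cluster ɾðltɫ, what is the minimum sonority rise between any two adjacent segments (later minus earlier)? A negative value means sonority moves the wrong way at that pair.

/ɾ/: rhotic = 7.
/ð/: voiced fricative = 4.
/l/: lateral = 6.
/t/: voiceless plosive = 1.
/ɫ/: lateral = 6.
/ɾ/→/ð/: change -3.
/ð/→/l/: change +2.
/l/→/t/: change -5.
/t/→/ɫ/: change +5.
Minimum = -5.

-5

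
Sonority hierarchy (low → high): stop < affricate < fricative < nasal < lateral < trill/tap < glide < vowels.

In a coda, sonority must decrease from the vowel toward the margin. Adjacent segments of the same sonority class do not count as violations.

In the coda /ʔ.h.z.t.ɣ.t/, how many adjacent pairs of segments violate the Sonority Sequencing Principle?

/ʔ/ — stop, sonority 1.
/h/ — fricative, sonority 3.
/z/ — fricative, sonority 3.
/t/ — stop, sonority 1.
/ɣ/ — fricative, sonority 3.
/t/ — stop, sonority 1.
/ʔ/→/h/: 1→3 (does not fall) — violation.
/h/→/z/: 3→3 (plateau, allowed) — ok.
/z/→/t/: 3→1 (falls) — ok.
/t/→/ɣ/: 1→3 (does not fall) — violation.
/ɣ/→/t/: 3→1 (falls) — ok.

2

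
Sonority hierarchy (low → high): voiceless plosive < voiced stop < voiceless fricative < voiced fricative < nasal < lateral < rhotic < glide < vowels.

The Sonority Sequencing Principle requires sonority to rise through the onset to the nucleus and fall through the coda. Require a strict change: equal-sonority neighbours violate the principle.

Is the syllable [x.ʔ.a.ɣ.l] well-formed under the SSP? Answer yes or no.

no

Onset: /x/ is a voiceless fricative (sonority 3), /ʔ/ is a voiceless plosive (sonority 1); then the nucleus /a/ (sonority 9).
Onset profile 3-1-9 — does not strictly rise throughout.
Coda: /ɣ/ is a voiced fricative (sonority 4), /l/ is a lateral (sonority 6).
Coda profile 9-4-6 — does not strictly fall throughout.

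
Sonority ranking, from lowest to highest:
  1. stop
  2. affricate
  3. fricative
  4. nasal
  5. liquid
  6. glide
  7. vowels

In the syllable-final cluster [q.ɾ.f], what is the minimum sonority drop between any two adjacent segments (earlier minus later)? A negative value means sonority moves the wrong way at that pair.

-4

/q/ is a stop (sonority 1).
/ɾ/ is a liquid (sonority 5).
/f/ is a fricative (sonority 3).
/q/→/ɾ/: change -4.
/ɾ/→/f/: change +2.
Minimum = -4.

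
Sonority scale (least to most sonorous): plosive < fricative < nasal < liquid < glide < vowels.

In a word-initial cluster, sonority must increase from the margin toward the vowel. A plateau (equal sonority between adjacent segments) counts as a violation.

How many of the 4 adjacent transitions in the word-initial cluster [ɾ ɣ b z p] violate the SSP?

/ɾ/ is a liquid (sonority 4).
/ɣ/ is a fricative (sonority 2).
/b/ is a plosive (sonority 1).
/z/ is a fricative (sonority 2).
/p/ is a plosive (sonority 1).
/ɾ/→/ɣ/: 4→2 (does not rise) — violation.
/ɣ/→/b/: 2→1 (does not rise) — violation.
/b/→/z/: 1→2 (rises) — ok.
/z/→/p/: 2→1 (does not rise) — violation.

3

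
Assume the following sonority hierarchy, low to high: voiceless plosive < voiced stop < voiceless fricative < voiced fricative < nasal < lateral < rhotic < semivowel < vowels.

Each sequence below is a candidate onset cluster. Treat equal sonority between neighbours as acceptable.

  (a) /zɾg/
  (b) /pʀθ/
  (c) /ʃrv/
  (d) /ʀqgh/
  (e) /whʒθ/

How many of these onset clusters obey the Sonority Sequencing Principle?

0

(a) /zɾg/: profile 4-7-2 — violates.
(b) /pʀθ/: profile 1-7-3 — violates.
(c) /ʃrv/: profile 3-7-4 — violates.
(d) /ʀqgh/: profile 7-1-2-3 — violates.
(e) /whʒθ/: profile 8-3-4-3 — violates.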